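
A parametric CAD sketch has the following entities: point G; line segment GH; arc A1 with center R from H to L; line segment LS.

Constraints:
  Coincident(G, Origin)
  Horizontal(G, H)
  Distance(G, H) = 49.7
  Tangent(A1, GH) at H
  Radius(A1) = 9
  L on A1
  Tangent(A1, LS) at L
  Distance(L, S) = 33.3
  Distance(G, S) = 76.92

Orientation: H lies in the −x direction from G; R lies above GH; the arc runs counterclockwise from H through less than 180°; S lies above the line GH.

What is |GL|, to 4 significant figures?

45.77

G is at the origin; G and H share the same y with |GH| = 49.7 and H on the −x side, so H = (-49.70, 0.000). Since A1 is tangent to GH there, RH ⟂ GH, so R = H + (0, 9) = (-49.70, 9.000). Since RL ⟂ LS (tangency), |RS| = √(9.0² + 33.3²) = 34.49 regardless of where L sits on A1. So S lies on both circle(G, 76.92) and circle(R, 34.49); the above-GH intersection is S = (-66.09, 39.35). L is the foot of the tangent from S: L = (-43.17, 15.19).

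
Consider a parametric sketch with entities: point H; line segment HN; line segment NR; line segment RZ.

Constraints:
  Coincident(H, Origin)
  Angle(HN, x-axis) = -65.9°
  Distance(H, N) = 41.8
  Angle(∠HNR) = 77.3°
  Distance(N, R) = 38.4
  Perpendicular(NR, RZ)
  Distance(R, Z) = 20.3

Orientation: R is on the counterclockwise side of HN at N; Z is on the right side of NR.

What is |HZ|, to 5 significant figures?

67.703

H is at the origin; HN runs at -65.9° with length 41.8, so N = 41.8·(cos -65.9°, sin -65.9°) = (17.068, -38.156). ∠HNR = 77.3°, so NR runs at -65.9° + (180° − 77.3°) = 36.800° from the x-axis; with |NR| = 38.4, R = N + 38.4·(cos 36.800°, sin 36.800°) = (47.816, -15.154). NR is perpendicular to RZ; with |RZ| = 20.3 on the right of NR, Z = R + 20.3·(0.59902, -0.80073) = (59.976, -31.409). Then |HZ| = |Z − H| = 67.703.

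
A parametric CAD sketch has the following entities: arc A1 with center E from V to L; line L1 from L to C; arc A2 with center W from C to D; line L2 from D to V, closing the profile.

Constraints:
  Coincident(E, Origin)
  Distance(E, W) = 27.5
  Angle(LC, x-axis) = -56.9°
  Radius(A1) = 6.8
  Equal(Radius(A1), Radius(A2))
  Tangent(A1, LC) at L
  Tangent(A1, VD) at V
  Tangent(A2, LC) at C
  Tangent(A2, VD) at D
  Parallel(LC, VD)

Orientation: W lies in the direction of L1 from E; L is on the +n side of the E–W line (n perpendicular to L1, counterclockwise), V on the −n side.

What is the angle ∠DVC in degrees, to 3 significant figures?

26.3°

The slot axis is L1's direction at -56.9°, so u = (cos -56.9°, sin -56.9°) = (0.546, -0.838) and n = (−sin -56.9°, cos -56.9°) = (0.838, 0.546). E is at the origin and W lies 27.5 along u from E, so W = 27.5·u = (15.0, -23.0). Tangency of A1 to both parallel lines with radius 6.8 puts L and V at E ± 6.8·n: L = (5.70, 3.71), V = (-5.70, -3.71). Equal radii place C and D the same way about W: C = W + 6.8·n = (20.7, -19.3), D = W − 6.8·n = (9.32, -26.8). Then cos ∠DVC = VD·VC / (|VD||VC|), giving 26.3°.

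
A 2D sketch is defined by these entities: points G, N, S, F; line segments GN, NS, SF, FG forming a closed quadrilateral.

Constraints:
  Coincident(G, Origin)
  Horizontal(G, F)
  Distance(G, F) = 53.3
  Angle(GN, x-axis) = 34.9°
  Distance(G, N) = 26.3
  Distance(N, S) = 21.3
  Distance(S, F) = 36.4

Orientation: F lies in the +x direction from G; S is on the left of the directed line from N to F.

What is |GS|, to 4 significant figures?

47.16

G is at the origin; GF is horizontal with |GF| = 53.3 and F in +x, so F = (53.3, 0). GN runs at 34.9° with |GN| = 26.3, so N = (21.57, 15.05). S is determined by |NS| = 21.3 and |SF| = 36.4 together: it lies at the intersection of circle(N, 21.3) and circle(F, 36.4). With |NF| = 35.12, the foot of the radical line on NF is 5.153 from N and the perpendicular offset is √(21.3² − 5.153²) = 20.67. Taking the left-of-NF solution: S = (35.08, 31.51).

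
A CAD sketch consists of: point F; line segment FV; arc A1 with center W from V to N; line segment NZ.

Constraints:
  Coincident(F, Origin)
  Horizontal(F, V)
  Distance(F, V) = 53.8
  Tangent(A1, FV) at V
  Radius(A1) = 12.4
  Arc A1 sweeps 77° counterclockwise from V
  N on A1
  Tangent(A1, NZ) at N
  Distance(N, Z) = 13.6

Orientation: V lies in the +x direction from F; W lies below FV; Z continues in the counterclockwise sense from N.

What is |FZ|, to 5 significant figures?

44.913

On A1, V sits at bearing 90° from W; a 77° counterclockwise sweep puts N at bearing 167°, so N = W + 12.4·(cos 167°, sin 167°) = (41.718, -9.6106). Tangency of A1 to NZ means the radius WN is perpendicular to NZ, so NZ runs along (−sin 167°, cos 167°); with |NZ| = 13.6, Z = (38.658, -22.862). Then |FZ| = |Z − F| = 44.913.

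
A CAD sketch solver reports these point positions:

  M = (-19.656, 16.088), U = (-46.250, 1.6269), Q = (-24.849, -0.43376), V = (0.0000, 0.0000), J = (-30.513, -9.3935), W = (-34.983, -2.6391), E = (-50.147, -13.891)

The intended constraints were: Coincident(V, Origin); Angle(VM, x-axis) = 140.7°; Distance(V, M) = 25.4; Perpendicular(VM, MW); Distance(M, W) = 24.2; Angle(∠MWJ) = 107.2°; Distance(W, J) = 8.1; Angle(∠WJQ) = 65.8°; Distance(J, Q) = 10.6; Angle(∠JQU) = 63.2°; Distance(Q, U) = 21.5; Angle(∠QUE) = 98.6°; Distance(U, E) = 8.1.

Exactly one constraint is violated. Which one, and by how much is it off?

Distance(U, E) = 8.1 — off by 7.90.

V = (0.00, 0.00) ✓; VM at 140.7° ✓; |VM| = 25.40 ✓; ∠(VM, MW) = 90.00° ✓; |MW| = 24.20 ✓; ∠MWJ = 107.2° ✓; |WJ| = 8.100 ✓; ∠WJQ = 65.80° ✓; |JQ| = 10.60 ✓; ∠JQU = 63.20° ✓; |QU| = 21.50 ✓; ∠QUE = 98.60° ✓; |UE| = 16.00 ✗.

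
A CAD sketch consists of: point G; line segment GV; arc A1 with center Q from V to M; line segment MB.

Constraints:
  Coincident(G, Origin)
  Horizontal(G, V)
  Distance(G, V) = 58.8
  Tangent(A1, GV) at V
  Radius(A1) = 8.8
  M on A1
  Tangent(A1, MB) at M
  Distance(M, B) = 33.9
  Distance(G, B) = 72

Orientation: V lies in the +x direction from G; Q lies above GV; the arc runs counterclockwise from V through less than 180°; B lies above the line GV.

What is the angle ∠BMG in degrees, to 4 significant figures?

82.39°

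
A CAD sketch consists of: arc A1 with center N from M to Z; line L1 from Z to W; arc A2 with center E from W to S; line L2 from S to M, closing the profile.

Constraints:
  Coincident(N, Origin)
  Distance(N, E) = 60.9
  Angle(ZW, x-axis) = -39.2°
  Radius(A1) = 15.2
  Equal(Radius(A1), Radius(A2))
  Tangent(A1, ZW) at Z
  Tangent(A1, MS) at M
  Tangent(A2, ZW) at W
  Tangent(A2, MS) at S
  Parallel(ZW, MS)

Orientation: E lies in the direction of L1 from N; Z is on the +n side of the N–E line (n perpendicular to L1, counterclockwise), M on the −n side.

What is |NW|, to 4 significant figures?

62.77

The slot axis is L1's direction at -39.2°, so u = (cos -39.2°, sin -39.2°) = (0.7749, -0.6320) and n = (−sin -39.2°, cos -39.2°) = (0.6320, 0.7749). N is at the origin and E lies 60.9 along u from N, so E = 60.9·u = (47.19, -38.49). Tangency of A1 to both parallel lines with radius 15.2 puts Z and M at N ± 15.2·n: Z = (9.607, 11.78), M = (-9.607, -11.78). Equal radii place W and S the same way about E: W = E + 15.2·n = (56.80, -26.71), S = E − 15.2·n = (37.59, -50.27). Then |NW| = |W − N| = 62.77.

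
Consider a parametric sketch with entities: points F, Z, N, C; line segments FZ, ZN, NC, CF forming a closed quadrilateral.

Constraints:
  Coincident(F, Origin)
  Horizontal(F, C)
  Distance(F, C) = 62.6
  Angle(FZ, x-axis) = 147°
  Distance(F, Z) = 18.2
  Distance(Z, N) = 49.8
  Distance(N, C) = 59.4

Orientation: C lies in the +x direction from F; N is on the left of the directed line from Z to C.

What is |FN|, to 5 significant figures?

48.365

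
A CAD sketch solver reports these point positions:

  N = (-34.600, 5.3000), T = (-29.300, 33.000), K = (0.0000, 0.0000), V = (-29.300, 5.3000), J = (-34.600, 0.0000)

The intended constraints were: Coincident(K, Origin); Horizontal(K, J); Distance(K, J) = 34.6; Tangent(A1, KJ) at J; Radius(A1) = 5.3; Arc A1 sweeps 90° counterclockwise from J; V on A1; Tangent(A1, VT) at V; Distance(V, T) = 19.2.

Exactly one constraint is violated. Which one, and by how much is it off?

Distance(V, T) = 19.2 — off by 8.50.

K = (0.00, 0.00) ✓; K.y = 0.00, J.y = 0.00 ✓; |KJ| = 34.60 ✓; ∠(NJ, JK) = 90.00° ✓; |NJ| = 5.300 ✓; bearing(N→V) − bearing(N→J) = 90.00° ✓; |NV| = 5.300 ✓; ∠(NV, VT) = 90.00° ✓; |VT| = 27.70 ✗.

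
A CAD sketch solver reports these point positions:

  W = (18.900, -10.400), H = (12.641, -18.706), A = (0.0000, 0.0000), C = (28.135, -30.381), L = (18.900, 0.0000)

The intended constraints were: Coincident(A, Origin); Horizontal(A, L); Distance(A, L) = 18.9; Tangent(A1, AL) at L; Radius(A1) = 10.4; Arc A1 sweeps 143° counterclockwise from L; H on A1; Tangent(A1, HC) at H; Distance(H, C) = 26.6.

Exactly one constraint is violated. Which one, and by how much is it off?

Distance(H, C) = 26.6 — off by 7.20.

A = (0.00, 0.00) ✓; A.y = 0.00, L.y = 0.00 ✓; |AL| = 18.90 ✓; ∠(WL, LA) = 90.00° ✓; |WL| = 10.40 ✓; bearing(W→H) − bearing(W→L) = 143.0° ✓; |WH| = 10.40 ✓; ∠(WH, HC) = 90.00° ✓; |HC| = 19.40 ✗.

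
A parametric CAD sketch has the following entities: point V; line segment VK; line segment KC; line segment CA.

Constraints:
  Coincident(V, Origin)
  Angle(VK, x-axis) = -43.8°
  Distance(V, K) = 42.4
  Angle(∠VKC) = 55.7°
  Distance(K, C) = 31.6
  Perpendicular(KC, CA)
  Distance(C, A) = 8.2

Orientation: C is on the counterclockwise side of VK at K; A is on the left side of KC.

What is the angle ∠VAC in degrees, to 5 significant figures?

163.97°

V is at the origin; VK runs at -43.8° with length 42.4, so K = 42.4·(cos -43.8°, sin -43.8°) = (30.603, -29.347). ∠VKC = 55.7°, so KC runs at -43.8° + (180° − 55.7°) = 80.500° from the x-axis; with |KC| = 31.6, C = K + 31.6·(cos 80.500°, sin 80.500°) = (35.818, 1.8198). The perpendicularity gives CA at right angles to KC; with |CA| = 8.2 on the left of KC, A = C + 8.2·(-0.98629, 0.16505) = (27.731, 3.1731). Then cos ∠VAC = AV·AC / (|AV||AC|), giving 163.97°.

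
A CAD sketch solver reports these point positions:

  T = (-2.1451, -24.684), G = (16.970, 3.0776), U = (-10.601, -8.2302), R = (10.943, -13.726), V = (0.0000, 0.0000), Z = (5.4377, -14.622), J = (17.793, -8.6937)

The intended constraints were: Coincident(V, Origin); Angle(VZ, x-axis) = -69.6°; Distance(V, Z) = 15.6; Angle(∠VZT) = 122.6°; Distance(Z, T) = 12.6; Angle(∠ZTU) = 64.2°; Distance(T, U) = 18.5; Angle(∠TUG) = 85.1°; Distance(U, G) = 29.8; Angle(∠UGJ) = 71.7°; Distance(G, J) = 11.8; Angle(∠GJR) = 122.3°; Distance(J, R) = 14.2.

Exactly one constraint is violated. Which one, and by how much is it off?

Distance(J, R) = 14.2 — off by 5.70.

V = (0.00, 0.00) ✓; VZ at -69.60° ✓; |VZ| = 15.60 ✓; ∠VZT = 122.6° ✓; |ZT| = 12.60 ✓; ∠ZTU = 64.20° ✓; |TU| = 18.50 ✓; ∠TUG = 85.10° ✓; |UG| = 29.80 ✓; ∠UGJ = 71.70° ✓; |GJ| = 11.80 ✓; ∠GJR = 122.3° ✓; |JR| = 8.500 ✗.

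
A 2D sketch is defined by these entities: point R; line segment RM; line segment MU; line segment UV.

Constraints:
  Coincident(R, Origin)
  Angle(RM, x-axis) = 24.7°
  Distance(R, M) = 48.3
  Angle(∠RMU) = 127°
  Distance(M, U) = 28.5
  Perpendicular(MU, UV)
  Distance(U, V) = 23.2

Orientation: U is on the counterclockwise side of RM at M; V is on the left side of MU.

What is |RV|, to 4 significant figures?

59.59

R is at the origin; RM runs at 24.7° with length 48.3, so M = 48.3·(cos 24.7°, sin 24.7°) = (43.88, 20.18). ∠RMU = 127.0°, so MU runs at 24.7° + (180° − 127.0°) = 77.70° from the x-axis; with |MU| = 28.5, U = M + 28.5·(cos 77.70°, sin 77.70°) = (49.95, 48.03). MU is perpendicular to UV; with |UV| = 23.2 on the left of MU, V = U + 23.2·(-0.9770, 0.2130) = (27.28, 52.97). Then |RV| = |V − R| = 59.59.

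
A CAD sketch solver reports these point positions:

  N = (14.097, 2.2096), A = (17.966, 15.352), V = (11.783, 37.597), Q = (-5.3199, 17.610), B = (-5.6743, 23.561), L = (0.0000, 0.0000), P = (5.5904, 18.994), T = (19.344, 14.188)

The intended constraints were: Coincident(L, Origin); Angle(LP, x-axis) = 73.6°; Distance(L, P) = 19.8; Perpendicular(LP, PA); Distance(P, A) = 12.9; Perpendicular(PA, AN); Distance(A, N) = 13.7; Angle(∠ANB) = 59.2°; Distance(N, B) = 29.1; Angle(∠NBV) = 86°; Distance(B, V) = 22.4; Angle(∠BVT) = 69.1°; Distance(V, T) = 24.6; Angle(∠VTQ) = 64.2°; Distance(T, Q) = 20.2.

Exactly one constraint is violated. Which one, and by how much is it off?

Distance(T, Q) = 20.2 — off by 4.70.

L = (0.00, 0.00) ✓; LP at 73.60° ✓; |LP| = 19.80 ✓; ∠(LP, PA) = 90.00° ✓; |PA| = 12.90 ✓; ∠(PA, AN) = 90.01° ✓; |AN| = 13.70 ✓; ∠ANB = 59.20° ✓; |NB| = 29.10 ✓; ∠NBV = 86.00° ✓; |BV| = 22.40 ✓; ∠BVT = 69.10° ✓; |VT| = 24.60 ✓; ∠VTQ = 64.20° ✓; |TQ| = 24.90 ✗.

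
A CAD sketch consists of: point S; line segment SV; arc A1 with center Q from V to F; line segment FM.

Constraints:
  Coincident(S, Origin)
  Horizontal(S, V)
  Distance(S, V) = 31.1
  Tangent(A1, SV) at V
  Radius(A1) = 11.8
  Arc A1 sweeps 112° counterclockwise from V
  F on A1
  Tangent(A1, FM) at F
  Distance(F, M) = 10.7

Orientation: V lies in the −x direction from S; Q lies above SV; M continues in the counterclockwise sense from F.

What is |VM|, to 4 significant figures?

27.04

On A1, V sits at bearing -90° from Q; a 112° counterclockwise sweep puts F at bearing 22°, so F = Q + 11.8·(cos 22°, sin 22°) = (-20.16, 16.22). Tangency of A1 to FM means the radius QF is perpendicular to FM, so FM runs along (−sin 22°, cos 22°); with |FM| = 10.7, M = (-24.17, 26.14). Then |VM| = |M − V| = 27.04.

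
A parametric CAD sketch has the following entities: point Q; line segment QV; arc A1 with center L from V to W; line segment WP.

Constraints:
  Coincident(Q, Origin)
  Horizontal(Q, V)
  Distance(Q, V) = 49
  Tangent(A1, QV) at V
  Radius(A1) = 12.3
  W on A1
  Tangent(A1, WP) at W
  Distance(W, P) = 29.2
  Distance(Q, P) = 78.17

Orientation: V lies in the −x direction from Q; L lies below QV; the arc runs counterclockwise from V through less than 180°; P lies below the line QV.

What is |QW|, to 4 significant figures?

61.47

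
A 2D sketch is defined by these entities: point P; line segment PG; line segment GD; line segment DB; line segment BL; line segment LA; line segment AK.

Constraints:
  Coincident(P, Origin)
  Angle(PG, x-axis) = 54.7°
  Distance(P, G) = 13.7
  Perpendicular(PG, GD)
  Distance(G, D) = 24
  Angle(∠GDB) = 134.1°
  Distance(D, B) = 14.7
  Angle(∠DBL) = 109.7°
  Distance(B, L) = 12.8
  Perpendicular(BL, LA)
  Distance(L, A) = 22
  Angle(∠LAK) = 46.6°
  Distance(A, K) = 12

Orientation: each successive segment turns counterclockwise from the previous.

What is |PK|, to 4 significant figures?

20.84

P is at the origin; PG runs at 54.7° with length 13.7, so G = (7.917, 11.18). The perpendicularity gives GD at right angles to PG, so GD runs at 144.7°; with |GD| = 24.0, D = (-11.67, 25.05). ∠GDB = 134.1° gives DB at -169.4° from the x-axis; with |DB| = 14.7, B = (-26.12, 22.35). ∠DBL = 109.7° gives BL at -99.10° from the x-axis; with |BL| = 12.8, L = (-28.14, 9.707). BL ⟂ LA, so LA runs at -9.100°; with |LA| = 22.0, A = (-6.421, 6.227). ∠LAK = 46.6° gives AK at 124.3° from the x-axis; with |AK| = 12.0, K = (-13.18, 16.14). Then |PK| = |K − P| = 20.84.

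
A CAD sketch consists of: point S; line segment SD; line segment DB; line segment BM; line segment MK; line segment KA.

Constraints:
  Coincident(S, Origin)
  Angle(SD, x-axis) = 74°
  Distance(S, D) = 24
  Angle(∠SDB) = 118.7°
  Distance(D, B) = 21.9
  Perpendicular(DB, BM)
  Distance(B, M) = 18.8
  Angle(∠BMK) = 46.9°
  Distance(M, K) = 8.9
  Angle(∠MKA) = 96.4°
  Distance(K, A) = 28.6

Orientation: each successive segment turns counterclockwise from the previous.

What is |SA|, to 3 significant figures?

54.0

S is at the origin; SD runs at 74.0° with length 24.0, so D = (6.62, 23.1). ∠SDB = 118.7° gives DB at 135° from the x-axis; with |DB| = 21.9, B = (-8.95, 38.5). DB ⟂ BM, so BM runs at -135°; with |BM| = 18.8, M = (-22.2, 25.1). ∠BMK = 46.9° gives MK at -1.60° from the x-axis; with |MK| = 8.9, K = (-13.3, 24.9). ∠MKA = 96.4° gives KA at 82.0° from the x-axis; with |KA| = 28.6, A = (-9.30, 53.2). Then |SA| = |A − S| = 54.0.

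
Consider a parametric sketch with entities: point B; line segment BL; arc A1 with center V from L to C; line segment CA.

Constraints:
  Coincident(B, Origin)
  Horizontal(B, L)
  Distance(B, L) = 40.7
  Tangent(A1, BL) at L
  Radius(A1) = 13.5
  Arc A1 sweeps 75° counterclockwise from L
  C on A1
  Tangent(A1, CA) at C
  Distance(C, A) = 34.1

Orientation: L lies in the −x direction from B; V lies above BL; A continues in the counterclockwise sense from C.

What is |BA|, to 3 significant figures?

46.9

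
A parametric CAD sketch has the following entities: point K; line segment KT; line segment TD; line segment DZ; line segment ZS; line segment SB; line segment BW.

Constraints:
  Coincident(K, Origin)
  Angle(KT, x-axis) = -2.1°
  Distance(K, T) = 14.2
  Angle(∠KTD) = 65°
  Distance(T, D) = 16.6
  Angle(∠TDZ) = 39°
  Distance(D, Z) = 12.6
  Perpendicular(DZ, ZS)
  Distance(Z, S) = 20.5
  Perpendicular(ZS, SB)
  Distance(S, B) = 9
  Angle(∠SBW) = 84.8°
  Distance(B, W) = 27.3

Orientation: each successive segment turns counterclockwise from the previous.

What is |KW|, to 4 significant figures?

10.80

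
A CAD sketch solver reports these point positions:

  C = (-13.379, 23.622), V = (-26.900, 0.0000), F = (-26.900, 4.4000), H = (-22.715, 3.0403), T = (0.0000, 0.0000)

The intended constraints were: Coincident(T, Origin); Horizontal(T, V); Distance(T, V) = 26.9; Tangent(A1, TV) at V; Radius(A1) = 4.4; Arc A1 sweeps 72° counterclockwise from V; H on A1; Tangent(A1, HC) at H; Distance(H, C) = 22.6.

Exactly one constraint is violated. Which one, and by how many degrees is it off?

Tangent(A1, HC) at H — off by 6.40°.

T = (0.00, 0.00) ✓; T.y = 0.00, V.y = 0.00 ✓; |TV| = 26.90 ✓; ∠(FV, VT) = 90.00° ✓; |FV| = 4.400 ✓; bearing(F→H) − bearing(F→V) = 72.00° ✓; |FH| = 4.400 ✓; ∠(FH, HC) = 96.40° ✗; |HC| = 22.60 ✓.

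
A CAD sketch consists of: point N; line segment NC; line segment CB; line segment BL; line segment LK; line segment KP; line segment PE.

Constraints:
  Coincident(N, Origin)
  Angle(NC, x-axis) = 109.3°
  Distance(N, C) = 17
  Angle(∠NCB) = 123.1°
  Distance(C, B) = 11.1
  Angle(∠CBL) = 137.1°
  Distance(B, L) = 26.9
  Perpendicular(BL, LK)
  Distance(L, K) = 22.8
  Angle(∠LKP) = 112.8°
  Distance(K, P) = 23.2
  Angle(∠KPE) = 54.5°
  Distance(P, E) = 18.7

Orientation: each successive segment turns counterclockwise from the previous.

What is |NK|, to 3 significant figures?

32.2

N is at the origin; NC runs at 109.3° with length 17.0, so C = (-5.62, 16.0). ∠NCB = 123.1° gives CB at 166° from the x-axis; with |CB| = 11.1, B = (-16.4, 18.7). ∠CBL = 137.1° gives BL at -151° from the x-axis; with |BL| = 26.9, L = (-39.9, 5.61). The perpendicularity gives LK at right angles to BL, so LK runs at -60.9°; with |LK| = 22.8, K = (-28.8, -14.3). Then |NK| = |K − N| = 32.2.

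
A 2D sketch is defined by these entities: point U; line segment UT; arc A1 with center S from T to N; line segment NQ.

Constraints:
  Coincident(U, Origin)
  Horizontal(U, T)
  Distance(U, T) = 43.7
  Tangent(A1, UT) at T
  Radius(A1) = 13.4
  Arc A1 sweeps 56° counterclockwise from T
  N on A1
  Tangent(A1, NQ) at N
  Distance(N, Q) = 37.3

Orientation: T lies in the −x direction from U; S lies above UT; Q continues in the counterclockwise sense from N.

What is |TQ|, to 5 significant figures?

48.768

U is at the origin; UT is horizontal with |UT| = 43.7 and T on the −x side, so T = (-43.700, 0.0000). A1 meets UT tangentially, so ST is at right angles to UT, so S = T + (0, 13.4) = (-43.700, 13.400). On A1, T sits at bearing -90° from S; a 56° counterclockwise sweep puts N at bearing -34°, so N = S + 13.4·(cos -34°, sin -34°) = (-32.591, 5.9068). A1 meets NQ tangentially, so SN is at right angles to NQ, so NQ runs along (−sin -34°, cos -34°); with |NQ| = 37.3, Q = (-11.733, 36.830). Then |TQ| = |Q − T| = 48.768.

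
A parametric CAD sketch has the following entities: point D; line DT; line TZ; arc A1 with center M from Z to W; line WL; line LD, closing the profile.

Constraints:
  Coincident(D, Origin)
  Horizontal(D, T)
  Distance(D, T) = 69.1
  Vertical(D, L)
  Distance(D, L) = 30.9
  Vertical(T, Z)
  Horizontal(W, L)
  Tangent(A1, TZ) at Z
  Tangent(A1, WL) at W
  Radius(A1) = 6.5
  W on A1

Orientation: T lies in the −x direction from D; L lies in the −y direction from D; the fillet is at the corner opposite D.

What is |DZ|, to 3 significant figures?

73.3

D is at the origin; DT is horizontal with |DT| = 69.1 and T on the −x side, so T = (-69.1, 0.00). DL is vertical with |DL| = 30.9 and L on the −y side, so L = (0.00, -30.9). The virtual corner opposite D is at (-69.1, -30.9). A1 meets TZ tangentially, so MZ is at right angles to TZ and A1 meets WL tangentially, so MW is at right angles to WL, with radius 6.5, so the center M sits 6.5 in from both sides at M = (-62.6, -24.4). That places the tangent points at Z = (-69.1, -24.4) on TZ and W = (-62.6, -30.9) on WL. Then |DZ| = |Z − D| = 73.3.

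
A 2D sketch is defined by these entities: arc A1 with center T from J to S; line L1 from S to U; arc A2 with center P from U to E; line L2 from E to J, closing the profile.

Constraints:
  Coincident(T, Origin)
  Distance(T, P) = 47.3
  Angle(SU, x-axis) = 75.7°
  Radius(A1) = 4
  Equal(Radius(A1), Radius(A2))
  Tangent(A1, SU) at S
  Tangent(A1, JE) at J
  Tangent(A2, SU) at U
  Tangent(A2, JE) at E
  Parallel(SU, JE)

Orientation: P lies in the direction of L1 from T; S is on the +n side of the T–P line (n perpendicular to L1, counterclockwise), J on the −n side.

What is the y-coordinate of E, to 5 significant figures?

44.846

The slot axis is L1's direction at 75.7°, so u = (cos 75.7°, sin 75.7°) = (0.24700, 0.96902) and n = (−sin 75.7°, cos 75.7°) = (-0.96902, 0.24700). T is at the origin and P lies 47.3 along u from T, so P = 47.3·u = (11.683, 45.834). Tangency of A1 to both parallel lines with radius 4.0 puts S and J at T ± 4.0·n: S = (-3.8761, 0.98800), J = (3.8761, -0.98800). Equal radii place U and E the same way about P: U = P + 4.0·n = (7.8070, 46.822), E = P − 4.0·n = (15.559, 44.846). So E.y = 44.846.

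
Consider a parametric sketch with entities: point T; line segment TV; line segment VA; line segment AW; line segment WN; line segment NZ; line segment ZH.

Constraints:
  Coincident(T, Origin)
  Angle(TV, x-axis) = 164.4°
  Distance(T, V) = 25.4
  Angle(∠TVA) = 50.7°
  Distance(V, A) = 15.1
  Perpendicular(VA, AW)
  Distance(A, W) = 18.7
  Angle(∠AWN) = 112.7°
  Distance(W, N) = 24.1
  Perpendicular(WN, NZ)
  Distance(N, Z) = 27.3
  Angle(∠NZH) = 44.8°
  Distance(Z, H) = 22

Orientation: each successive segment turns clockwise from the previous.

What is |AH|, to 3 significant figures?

16.8

T is at the origin; TV runs at 164.4° with length 25.4, so V = (-24.5, 6.83). ∠TVA = 50.7° gives VA at 35.1° from the x-axis; with |VA| = 15.1, A = (-12.1, 15.5). The perpendicularity gives AW at right angles to VA, so AW runs at -54.9°; with |AW| = 18.7, W = (-1.36, 0.214). ∠AWN = 112.7° gives WN at -122° from the x-axis; with |WN| = 24.1, N = (-14.2, -20.2). The perpendicularity gives NZ at right angles to WN, so NZ runs at 148°; with |NZ| = 27.3, Z = (-37.3, -5.63). ∠NZH = 44.8° gives ZH at 12.6° from the x-axis; with |ZH| = 22.0, H = (-15.8, -0.833). Then |AH| = |H − A| = 16.8.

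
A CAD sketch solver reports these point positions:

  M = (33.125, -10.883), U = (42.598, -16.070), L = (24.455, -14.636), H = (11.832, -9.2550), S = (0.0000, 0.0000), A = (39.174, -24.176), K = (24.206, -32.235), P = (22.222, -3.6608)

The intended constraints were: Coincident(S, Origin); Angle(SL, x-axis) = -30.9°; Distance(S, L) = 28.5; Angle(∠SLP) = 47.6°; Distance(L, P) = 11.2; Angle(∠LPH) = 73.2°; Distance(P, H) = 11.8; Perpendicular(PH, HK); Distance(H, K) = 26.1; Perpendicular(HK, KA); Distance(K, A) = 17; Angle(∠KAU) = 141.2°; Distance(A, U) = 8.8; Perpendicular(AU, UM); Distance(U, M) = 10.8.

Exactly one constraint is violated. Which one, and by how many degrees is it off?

Perpendicular(AU, UM) — off by 5.80°.

S = (0.00, 0.00) ✓; SL at -30.90° ✓; |SL| = 28.50 ✓; ∠SLP = 47.60° ✓; |LP| = 11.20 ✓; ∠LPH = 73.20° ✓; |PH| = 11.80 ✓; ∠(PH, HK) = 90.00° ✓; |HK| = 26.10 ✓; ∠(HK, KA) = 90.00° ✓; |KA| = 17.00 ✓; ∠KAU = 141.2° ✓; |AU| = 8.799 ✓; ∠(AU, UM) = 84.20° ✗; |UM| = 10.80 ✓.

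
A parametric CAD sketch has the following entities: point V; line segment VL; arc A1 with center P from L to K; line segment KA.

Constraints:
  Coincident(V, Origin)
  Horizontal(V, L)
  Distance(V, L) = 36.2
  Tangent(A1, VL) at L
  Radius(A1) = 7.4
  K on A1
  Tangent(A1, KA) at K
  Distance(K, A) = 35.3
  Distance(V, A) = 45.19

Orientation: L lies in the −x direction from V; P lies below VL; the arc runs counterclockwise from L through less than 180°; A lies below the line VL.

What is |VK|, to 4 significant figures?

43.75

Checks: ∠(PL, LV) = 90.00° ✓; |PL| = 7.400 ✓; |PK| = 7.400 ✓; ∠(PK, KA) = 90.00° ✓; |KA| = 35.30 ✓; |VA| = 45.19 ✓.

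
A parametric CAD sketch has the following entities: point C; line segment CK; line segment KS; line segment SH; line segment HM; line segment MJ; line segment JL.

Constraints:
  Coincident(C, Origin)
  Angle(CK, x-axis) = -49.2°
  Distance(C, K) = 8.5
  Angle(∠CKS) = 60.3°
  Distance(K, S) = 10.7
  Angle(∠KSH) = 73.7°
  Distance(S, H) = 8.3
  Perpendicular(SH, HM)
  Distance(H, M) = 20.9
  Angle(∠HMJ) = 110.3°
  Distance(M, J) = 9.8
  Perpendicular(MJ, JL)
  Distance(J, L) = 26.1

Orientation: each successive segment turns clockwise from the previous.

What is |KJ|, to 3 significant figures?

14.6

SH ⟂ HM, so HM runs at -5.20°; with |HM| = 20.9, M = (16.6, -2.12). ∠HMJ = 110.3° gives MJ at -74.9° from the x-axis; with |MJ| = 9.8, J = (19.2, -11.6). Then |KJ| = |J − K| = 14.6.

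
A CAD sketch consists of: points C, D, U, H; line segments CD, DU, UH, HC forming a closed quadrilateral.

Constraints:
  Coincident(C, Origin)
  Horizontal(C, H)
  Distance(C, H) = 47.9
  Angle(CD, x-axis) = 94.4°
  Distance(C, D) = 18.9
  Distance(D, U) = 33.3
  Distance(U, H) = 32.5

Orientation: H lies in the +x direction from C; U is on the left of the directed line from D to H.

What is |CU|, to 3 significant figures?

41.3

Checks: |DU| = 33.30 ✓; |UH| = 32.50 ✓.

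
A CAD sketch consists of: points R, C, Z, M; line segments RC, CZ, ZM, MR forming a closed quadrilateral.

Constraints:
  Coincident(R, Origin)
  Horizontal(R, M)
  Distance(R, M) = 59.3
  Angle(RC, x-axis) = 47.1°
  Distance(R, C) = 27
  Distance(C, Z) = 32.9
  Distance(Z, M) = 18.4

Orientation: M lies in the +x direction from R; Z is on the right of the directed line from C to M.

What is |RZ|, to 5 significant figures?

41.478

Checks: |CZ| = 32.90 ✓; |ZM| = 18.40 ✓.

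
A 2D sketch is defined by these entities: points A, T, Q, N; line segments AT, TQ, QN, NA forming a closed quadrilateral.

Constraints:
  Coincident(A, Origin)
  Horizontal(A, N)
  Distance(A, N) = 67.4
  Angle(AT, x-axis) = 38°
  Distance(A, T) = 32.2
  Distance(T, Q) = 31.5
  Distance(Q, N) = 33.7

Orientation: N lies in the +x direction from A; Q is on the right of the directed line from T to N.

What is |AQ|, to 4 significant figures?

36.66

Checks: |TQ| = 31.50 ✓; |QN| = 33.70 ✓.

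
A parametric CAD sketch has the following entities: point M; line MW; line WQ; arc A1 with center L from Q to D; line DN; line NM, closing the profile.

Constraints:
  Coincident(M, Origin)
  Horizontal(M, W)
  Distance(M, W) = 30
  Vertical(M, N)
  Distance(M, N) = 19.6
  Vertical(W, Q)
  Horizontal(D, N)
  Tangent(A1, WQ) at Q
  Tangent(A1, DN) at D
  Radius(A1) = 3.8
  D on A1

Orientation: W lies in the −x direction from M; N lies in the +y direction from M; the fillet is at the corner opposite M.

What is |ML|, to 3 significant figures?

30.6

M is at the origin; MW is horizontal with |MW| = 30.0 and W on the −x side, so W = (-30.0, 0.00). M and N share the same x with |MN| = 19.6 and N on the +y side, so N = (0.00, 19.6). The virtual corner opposite M is at (-30.0, 19.6). The tangent condition forces LQ to be normal to WQ and the tangent condition forces LD to be normal to DN, with radius 3.8, so the center L sits 3.8 in from both sides at L = (-26.2, 15.8). Then |ML| = |L − M| = 30.6.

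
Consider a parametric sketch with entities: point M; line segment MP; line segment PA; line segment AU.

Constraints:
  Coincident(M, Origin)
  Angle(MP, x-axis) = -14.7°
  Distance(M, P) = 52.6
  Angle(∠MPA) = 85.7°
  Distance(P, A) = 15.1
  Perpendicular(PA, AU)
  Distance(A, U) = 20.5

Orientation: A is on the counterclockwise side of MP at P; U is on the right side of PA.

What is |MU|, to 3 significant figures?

73.8

∠MPA = 85.7°, so PA runs at -14.7° + (180° − 85.7°) = 79.6° from the x-axis; with |PA| = 15.1, A = P + 15.1·(cos 79.6°, sin 79.6°) = (53.6, 1.50). The perpendicularity gives AU at right angles to PA; with |AU| = 20.5 on the right of PA, U = A + 20.5·(0.984, -0.181) = (73.8, -2.20). Then |MU| = |U − M| = 73.8.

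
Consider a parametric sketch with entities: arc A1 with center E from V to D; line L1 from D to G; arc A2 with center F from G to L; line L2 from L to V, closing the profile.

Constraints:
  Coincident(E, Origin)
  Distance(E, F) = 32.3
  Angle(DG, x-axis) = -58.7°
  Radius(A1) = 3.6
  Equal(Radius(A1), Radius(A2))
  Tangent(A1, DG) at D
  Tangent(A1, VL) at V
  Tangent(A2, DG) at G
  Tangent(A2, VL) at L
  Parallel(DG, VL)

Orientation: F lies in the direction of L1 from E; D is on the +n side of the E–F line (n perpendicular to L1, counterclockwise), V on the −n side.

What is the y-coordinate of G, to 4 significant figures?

-25.73

The slot axis is L1's direction at -58.7°, so u = (cos -58.7°, sin -58.7°) = (0.5195, -0.8545) and n = (−sin -58.7°, cos -58.7°) = (0.8545, 0.5195). E is at the origin and F lies 32.3 along u from E, so F = 32.3·u = (16.78, -27.60). Tangency of A1 to both parallel lines with radius 3.6 puts D and V at E ± 3.6·n: D = (3.076, 1.870), V = (-3.076, -1.870). Equal radii place G and L the same way about F: G = F + 3.6·n = (19.86, -25.73), L = F − 3.6·n = (13.70, -29.47). So G.y = -25.73.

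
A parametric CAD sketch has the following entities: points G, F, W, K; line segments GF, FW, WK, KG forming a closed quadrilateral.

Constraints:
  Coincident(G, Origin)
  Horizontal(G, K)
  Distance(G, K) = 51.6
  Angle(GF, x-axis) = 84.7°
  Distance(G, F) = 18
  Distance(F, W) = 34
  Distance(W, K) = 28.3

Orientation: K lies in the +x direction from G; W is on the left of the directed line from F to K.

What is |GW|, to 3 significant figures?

42.2

Checks: |FW| = 34.00 ✓; |WK| = 28.30 ✓.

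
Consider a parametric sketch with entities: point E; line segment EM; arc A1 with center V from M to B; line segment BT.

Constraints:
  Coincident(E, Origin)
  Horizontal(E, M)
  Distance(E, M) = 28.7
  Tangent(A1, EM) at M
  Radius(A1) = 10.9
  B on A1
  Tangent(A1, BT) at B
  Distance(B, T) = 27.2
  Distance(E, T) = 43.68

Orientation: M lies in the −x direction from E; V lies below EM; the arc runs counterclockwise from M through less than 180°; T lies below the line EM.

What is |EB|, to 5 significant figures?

41.185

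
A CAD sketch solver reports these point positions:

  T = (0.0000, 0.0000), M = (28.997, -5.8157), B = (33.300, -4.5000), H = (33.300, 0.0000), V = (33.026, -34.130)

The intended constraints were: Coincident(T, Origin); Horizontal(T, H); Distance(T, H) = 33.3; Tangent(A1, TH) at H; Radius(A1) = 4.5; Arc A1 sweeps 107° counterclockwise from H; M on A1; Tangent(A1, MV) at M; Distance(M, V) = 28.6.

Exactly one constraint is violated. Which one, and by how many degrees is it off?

Tangent(A1, MV) at M — off by 8.90°.

T = (0.00, 0.00) ✓; T.y = 0.00, H.y = 0.00 ✓; |TH| = 33.30 ✓; ∠(BH, HT) = 90.00° ✓; |BH| = 4.500 ✓; bearing(B→M) − bearing(B→H) = 107.0° ✓; |BM| = 4.500 ✓; ∠(BM, MV) = 98.90° ✗; |MV| = 28.60 ✓.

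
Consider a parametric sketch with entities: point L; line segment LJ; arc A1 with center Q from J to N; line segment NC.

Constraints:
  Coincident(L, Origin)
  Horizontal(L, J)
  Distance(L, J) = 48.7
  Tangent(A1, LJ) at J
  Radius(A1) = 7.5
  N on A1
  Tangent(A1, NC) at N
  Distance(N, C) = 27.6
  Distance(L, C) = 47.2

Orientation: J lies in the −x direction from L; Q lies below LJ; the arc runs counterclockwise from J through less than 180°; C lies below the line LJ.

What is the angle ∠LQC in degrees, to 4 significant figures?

68.83°

L is at the origin; LJ is horizontal with |LJ| = 48.7 and J on the −x side, so J = (-48.70, 0.000). Since A1 is tangent to LJ there, QJ ⟂ LJ, so Q = J + (0, -7.5) = (-48.70, -7.500). Since QN ⟂ NC (tangency), |QC| = √(7.5² + 27.6²) = 28.60 regardless of where N sits on A1. So C lies on both circle(L, 47.2) and circle(Q, 28.60); the below-LJ intersection is C = (-34.43, -32.29). N is the foot of the tangent from C: N = (-53.99, -12.82).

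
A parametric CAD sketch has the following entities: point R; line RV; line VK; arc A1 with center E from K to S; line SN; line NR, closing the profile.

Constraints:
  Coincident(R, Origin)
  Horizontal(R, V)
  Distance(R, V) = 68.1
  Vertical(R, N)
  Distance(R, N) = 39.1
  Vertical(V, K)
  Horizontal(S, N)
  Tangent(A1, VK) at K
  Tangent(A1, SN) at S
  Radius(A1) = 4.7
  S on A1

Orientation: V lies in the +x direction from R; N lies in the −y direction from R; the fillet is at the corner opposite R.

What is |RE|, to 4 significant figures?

72.13

R is at the origin; R and V share the same y with |RV| = 68.1 and V on the +x side, so V = (68.10, 0.000). R and N share the same x with |RN| = 39.1 and N on the −y side, so N = (0.000, -39.10). The virtual corner opposite R is at (68.10, -39.10). The tangent condition forces EK to be normal to VK and tangency of A1 to SN means the radius ES is perpendicular to SN, with radius 4.7, so the center E sits 4.7 in from both sides at E = (63.40, -34.40). Then |RE| = |E − R| = 72.13.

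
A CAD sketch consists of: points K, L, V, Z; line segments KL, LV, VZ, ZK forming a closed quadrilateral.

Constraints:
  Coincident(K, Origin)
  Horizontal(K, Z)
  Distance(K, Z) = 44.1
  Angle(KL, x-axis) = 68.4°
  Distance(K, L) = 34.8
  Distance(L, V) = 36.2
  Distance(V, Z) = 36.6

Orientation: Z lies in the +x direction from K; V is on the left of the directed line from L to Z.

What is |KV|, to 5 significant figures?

60.815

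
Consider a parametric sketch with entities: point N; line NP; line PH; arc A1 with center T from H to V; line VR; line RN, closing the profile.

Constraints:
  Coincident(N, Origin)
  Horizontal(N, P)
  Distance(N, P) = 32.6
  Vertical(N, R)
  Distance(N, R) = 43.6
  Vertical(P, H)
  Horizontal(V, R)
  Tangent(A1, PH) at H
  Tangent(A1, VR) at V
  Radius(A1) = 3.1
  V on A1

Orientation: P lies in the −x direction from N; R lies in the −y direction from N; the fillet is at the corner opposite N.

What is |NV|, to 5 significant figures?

52.642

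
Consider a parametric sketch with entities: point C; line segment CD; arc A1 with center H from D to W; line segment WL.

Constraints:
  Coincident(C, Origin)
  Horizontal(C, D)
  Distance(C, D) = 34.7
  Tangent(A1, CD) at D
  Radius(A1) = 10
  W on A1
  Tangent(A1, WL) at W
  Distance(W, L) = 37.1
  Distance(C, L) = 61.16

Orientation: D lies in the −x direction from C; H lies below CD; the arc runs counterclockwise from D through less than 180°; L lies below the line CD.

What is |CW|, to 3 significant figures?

46.1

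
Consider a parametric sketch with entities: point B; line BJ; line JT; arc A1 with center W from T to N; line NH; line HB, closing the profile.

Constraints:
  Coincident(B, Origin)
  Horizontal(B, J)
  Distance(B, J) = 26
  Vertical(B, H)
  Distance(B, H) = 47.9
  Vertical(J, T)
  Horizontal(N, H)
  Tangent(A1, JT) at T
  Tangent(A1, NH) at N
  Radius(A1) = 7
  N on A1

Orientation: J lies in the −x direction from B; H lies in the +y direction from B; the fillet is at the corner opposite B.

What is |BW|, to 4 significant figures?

45.10

B is at the origin; B and J share the same y with |BJ| = 26.0 and J on the −x side, so J = (-26.00, 0.000). B and H share the same x with |BH| = 47.9 and H on the +y side, so H = (0.000, 47.90). The virtual corner opposite B is at (-26.00, 47.90). A1 meets JT tangentially, so WT is at right angles to JT and the tangent condition forces WN to be normal to NH, with radius 7.0, so the center W sits 7.0 in from both sides at W = (-19.00, 40.90). Then |BW| = |W − B| = 45.10.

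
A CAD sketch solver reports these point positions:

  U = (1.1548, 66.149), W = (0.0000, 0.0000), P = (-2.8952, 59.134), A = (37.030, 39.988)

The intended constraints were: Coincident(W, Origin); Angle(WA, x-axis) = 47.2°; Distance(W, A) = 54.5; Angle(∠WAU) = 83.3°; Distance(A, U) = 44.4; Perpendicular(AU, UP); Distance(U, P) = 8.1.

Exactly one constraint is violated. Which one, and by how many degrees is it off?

Perpendicular(AU, UP) — off by 6.10°.

W = (0.00, 0.00) ✓; WA at 47.20° ✓; |WA| = 54.50 ✓; ∠WAU = 83.30° ✓; |AU| = 44.40 ✓; ∠(AU, UP) = 96.10° ✗; |UP| = 8.100 ✓.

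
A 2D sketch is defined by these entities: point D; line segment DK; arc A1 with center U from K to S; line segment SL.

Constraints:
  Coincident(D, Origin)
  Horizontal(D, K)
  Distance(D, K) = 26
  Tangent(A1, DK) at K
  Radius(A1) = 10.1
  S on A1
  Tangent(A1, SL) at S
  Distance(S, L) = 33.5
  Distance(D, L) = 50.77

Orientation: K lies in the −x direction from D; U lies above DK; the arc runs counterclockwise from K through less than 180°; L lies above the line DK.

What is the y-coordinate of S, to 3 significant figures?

12.3

Checks: |US| = 10.10 ✓; ∠(US, SL) = 90.00° ✓; |SL| = 33.50 ✓; |DL| = 50.77 ✓.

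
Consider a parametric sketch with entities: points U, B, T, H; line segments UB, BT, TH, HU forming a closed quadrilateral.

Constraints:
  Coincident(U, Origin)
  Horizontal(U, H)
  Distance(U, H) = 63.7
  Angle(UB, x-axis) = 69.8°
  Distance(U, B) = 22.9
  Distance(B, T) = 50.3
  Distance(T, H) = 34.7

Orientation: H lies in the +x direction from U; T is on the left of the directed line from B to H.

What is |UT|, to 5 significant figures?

66.042

U is at the origin; U and H share the same y with |UH| = 63.7 and H in +x, so H = (63.7, 0). UB runs at 69.8° with |UB| = 22.9, so B = (7.9073, 21.491). T is determined by |BT| = 50.3 and |TH| = 34.7 together: it lies at the intersection of circle(B, 50.3) and circle(H, 34.7). With |BH| = 59.789, the foot of the radical line on BH is 40.983 from B and the perpendicular offset is √(50.3² − 40.983²) = 29.162. Taking the left-of-BH solution: T = (56.634, 33.973).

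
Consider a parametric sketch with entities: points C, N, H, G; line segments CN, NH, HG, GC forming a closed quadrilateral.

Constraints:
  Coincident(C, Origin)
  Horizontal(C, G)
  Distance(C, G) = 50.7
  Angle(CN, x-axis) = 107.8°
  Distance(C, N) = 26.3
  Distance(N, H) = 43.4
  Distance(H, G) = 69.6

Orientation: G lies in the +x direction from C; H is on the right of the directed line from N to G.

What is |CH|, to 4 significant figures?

24.16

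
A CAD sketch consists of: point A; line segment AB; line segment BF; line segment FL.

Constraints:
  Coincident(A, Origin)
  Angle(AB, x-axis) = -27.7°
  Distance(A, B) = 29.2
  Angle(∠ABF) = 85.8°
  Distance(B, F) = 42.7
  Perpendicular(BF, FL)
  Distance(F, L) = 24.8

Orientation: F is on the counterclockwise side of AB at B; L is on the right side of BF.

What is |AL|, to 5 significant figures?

67.474

A is at the origin; AB runs at -27.7° with length 29.2, so B = 29.2·(cos -27.7°, sin -27.7°) = (25.853, -13.573). ∠ABF = 85.8°, so BF runs at -27.7° + (180° − 85.8°) = 66.500° from the x-axis; with |BF| = 42.7, F = B + 42.7·(cos 66.500°, sin 66.500°) = (42.880, 25.585). The perpendicularity gives FL at right angles to BF; with |FL| = 24.8 on the right of BF, L = F + 24.8·(0.91706, -0.39875) = (65.623, 15.696). Then |AL| = |L − A| = 67.474.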